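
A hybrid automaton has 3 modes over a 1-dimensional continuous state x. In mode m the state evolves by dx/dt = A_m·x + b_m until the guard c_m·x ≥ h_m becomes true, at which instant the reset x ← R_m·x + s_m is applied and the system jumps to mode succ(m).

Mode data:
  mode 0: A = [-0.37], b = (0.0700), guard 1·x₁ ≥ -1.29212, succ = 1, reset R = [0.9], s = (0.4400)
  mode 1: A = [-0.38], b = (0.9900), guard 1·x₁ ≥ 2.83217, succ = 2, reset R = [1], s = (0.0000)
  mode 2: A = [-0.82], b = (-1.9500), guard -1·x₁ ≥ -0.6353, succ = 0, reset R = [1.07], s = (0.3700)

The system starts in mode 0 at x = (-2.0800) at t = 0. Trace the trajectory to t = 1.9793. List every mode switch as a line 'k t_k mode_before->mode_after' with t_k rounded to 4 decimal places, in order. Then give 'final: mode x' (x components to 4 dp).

1 1.1527 0->1
final: 1 0.1742

Mode 0: guard c·x = -1.2921 hit at Δt = 1.1527 (t = 1.1527), x⁻ = (-1.2921) → reset → x⁺ = (-0.7229), jump to mode 1
Mode 1: flow for 0.8266 to horizon, guard not reached → x = (0.1742)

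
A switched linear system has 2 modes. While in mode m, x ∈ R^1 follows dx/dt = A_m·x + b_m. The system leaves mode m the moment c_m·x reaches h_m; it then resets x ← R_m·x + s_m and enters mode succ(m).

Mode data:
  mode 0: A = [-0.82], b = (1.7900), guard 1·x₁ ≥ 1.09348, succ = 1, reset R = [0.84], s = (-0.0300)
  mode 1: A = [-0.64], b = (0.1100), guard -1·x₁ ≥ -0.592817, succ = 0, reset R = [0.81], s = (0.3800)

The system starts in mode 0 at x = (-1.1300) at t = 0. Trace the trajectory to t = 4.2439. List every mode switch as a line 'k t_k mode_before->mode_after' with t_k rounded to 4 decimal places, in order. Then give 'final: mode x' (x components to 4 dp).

1 1.3563 0->1
2 2.1877 1->0
3 2.4243 0->1
4 3.2557 1->0
5 3.4923 0->1
final: 1 0.6149

Mode 0: guard c·x = 1.0935 hit at Δt = 1.3563 (t = 1.3563), x⁻ = (1.0935) → reset → x⁺ = (0.8885), jump to mode 1
Mode 1: guard c·x = -0.5928 hit at Δt = 0.8314 (t = 2.1877), x⁻ = (0.5928) → reset → x⁺ = (0.8602), jump to mode 0
Mode 0: guard c·x = 1.0935 hit at Δt = 0.2366 (t = 2.4243), x⁻ = (1.0935) → reset → x⁺ = (0.8885), jump to mode 1
Mode 1: guard c·x = -0.5928 hit at Δt = 0.8314 (t = 3.2557), x⁻ = (0.5928) → reset → x⁺ = (0.8602), jump to mode 0
Mode 0: guard c·x = 1.0935 hit at Δt = 0.2366 (t = 3.4923), x⁻ = (1.0935) → reset → x⁺ = (0.8885), jump to mode 1
Mode 1: flow for 0.7516 to horizon, guard not reached → x = (0.6149)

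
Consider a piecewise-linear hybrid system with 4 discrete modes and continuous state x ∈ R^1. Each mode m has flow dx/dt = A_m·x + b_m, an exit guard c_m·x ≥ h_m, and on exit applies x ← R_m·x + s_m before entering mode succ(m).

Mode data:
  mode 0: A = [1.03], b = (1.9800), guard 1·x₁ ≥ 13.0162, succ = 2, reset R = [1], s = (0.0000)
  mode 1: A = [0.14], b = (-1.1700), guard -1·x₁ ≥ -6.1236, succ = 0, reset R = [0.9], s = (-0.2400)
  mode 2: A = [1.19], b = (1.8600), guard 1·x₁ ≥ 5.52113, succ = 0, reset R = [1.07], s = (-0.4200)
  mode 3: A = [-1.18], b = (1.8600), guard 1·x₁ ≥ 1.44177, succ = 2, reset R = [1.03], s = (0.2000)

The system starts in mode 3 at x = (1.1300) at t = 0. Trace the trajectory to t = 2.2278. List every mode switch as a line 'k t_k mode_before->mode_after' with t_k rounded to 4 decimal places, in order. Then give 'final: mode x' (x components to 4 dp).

1 1.0164 3->2
2 1.6717 2->0
final: 0 11.2169

Mode 3: guard c·x = 1.4418 hit at Δt = 1.0164 (t = 1.0164), x⁻ = (1.4418) → reset → x⁺ = (1.6850), jump to mode 2
Mode 2: guard c·x = 5.5211 hit at Δt = 0.6553 (t = 1.6717), x⁻ = (5.5211) → reset → x⁺ = (5.4876), jump to mode 0
Mode 0: flow for 0.5561 to horizon, guard not reached → x = (11.2169)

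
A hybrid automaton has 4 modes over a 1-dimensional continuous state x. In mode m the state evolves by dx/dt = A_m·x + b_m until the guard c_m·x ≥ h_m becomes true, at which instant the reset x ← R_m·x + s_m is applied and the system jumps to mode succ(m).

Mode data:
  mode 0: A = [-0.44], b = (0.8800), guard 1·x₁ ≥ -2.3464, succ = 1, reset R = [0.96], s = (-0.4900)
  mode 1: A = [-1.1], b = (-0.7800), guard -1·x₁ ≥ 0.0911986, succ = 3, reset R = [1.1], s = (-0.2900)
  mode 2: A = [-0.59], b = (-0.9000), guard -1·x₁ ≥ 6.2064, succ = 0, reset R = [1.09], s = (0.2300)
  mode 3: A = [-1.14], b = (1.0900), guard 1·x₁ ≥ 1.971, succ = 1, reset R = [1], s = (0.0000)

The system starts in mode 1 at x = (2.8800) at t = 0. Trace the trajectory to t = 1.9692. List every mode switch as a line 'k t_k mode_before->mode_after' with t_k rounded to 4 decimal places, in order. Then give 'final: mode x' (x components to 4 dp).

Mode 1: guard c·x = 0.0912 hit at Δt = 1.5994 (t = 1.5994), x⁻ = (-0.0912) → reset → x⁺ = (-0.3903), jump to mode 3
Mode 3: flow for 0.3698 to horizon, guard not reached → x = (0.0728)

1 1.5994 1->3
final: 3 0.0728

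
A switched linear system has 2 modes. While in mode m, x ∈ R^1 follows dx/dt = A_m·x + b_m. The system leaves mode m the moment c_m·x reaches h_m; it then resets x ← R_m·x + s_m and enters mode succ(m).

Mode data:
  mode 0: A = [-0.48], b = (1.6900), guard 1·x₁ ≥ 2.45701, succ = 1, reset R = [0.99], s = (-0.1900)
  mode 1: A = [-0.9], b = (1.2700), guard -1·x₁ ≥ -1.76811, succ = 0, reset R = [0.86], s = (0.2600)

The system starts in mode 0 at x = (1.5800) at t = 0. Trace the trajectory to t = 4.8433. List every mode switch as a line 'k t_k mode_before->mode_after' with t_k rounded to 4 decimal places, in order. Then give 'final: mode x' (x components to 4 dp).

Mode 0: guard c·x = 2.4570 hit at Δt = 1.2526 (t = 1.2526), x⁻ = (2.4570) → reset → x⁺ = (2.2424), jump to mode 1
Mode 1: guard c·x = -1.7681 hit at Δt = 0.9392 (t = 2.1918), x⁻ = (1.7681) → reset → x⁺ = (1.7806), jump to mode 0
Mode 0: guard c·x = 2.4570 hit at Δt = 1.0253 (t = 3.2172), x⁻ = (2.4570) → reset → x⁺ = (2.2424), jump to mode 1
Mode 1: guard c·x = -1.7681 hit at Δt = 0.9392 (t = 4.1564), x⁻ = (1.7681) → reset → x⁺ = (1.7806), jump to mode 0
Mode 0: flow for 0.6869 to horizon, guard not reached → x = (2.2694)

1 1.2526 0->1
2 2.1918 1->0
3 3.2172 0->1
4 4.1564 1->0
final: 0 2.2694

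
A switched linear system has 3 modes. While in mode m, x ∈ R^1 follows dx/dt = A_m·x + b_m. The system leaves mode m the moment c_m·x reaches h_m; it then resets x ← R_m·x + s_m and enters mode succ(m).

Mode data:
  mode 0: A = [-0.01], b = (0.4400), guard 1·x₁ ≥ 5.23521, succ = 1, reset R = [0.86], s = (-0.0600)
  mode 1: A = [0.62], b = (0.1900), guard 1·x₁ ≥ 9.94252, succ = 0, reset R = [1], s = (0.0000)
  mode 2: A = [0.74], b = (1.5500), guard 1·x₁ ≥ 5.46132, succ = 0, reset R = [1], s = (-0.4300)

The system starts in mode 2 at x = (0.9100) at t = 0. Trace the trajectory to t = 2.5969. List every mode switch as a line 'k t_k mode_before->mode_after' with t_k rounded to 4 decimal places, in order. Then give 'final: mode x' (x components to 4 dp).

1 1.2462 2->0
2 1.7708 0->1
final: 1 7.6189

Mode 2: guard c·x = 5.4613 hit at Δt = 1.2462 (t = 1.2462), x⁻ = (5.4613) → reset → x⁺ = (5.0313), jump to mode 0
Mode 0: guard c·x = 5.2352 hit at Δt = 0.5246 (t = 1.7708), x⁻ = (5.2352) → reset → x⁺ = (4.4423), jump to mode 1
Mode 1: flow for 0.8261 to horizon, guard not reached → x = (7.6189)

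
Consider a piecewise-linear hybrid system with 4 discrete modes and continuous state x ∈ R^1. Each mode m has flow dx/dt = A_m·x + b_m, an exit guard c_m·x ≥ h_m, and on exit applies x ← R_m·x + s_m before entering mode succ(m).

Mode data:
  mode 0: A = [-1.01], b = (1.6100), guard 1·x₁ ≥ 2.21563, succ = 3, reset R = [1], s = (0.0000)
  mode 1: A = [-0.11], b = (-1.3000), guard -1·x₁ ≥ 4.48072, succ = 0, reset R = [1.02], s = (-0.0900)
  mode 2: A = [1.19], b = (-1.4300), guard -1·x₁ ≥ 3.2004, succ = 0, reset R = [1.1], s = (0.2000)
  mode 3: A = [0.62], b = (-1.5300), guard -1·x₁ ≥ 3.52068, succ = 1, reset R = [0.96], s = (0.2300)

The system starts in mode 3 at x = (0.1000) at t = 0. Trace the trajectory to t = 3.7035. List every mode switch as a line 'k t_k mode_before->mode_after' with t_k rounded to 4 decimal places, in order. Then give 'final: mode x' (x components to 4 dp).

1 1.4966 3->1
2 3.0119 1->0
final: 0 -1.5164

Mode 3: guard c·x = 3.5207 hit at Δt = 1.4966 (t = 1.4966), x⁻ = (-3.5207) → reset → x⁺ = (-3.1499), jump to mode 1
Mode 1: guard c·x = 4.4807 hit at Δt = 1.5153 (t = 3.0119), x⁻ = (-4.4807) → reset → x⁺ = (-4.6603), jump to mode 0
Mode 0: flow for 0.6916 to horizon, guard not reached → x = (-1.5164)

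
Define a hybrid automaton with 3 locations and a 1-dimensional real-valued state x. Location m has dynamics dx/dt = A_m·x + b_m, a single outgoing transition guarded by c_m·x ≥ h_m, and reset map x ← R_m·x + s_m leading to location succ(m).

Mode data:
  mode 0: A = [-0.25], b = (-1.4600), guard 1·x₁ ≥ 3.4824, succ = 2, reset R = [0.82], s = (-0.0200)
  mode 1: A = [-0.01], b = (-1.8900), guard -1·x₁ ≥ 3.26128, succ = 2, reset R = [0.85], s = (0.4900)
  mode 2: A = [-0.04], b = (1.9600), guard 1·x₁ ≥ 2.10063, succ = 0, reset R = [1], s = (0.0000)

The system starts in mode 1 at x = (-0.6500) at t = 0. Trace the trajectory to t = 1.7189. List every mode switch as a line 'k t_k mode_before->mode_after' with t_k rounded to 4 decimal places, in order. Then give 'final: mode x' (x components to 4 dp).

1 1.3961 1->2
final: 2 -1.6242

Mode 1: guard c·x = 3.2613 hit at Δt = 1.3961 (t = 1.3961), x⁻ = (-3.2613) → reset → x⁺ = (-2.2821), jump to mode 2
Mode 2: flow for 0.3228 to horizon, guard not reached → x = (-1.6242)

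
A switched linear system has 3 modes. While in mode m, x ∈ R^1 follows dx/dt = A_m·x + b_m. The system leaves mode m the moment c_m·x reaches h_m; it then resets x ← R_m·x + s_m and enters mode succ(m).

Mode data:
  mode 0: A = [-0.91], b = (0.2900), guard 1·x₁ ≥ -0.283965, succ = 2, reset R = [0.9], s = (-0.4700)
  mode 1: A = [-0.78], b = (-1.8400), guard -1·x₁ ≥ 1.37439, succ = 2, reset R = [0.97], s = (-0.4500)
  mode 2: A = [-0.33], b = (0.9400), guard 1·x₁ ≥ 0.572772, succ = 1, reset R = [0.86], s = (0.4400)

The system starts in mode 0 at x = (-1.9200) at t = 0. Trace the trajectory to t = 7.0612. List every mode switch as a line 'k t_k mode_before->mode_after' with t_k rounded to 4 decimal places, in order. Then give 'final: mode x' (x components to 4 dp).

Mode 0: guard c·x = -0.2840 hit at Δt = 1.4421 (t = 1.4421), x⁻ = (-0.2840) → reset → x⁺ = (-0.7256), jump to mode 2
Mode 2: guard c·x = 0.5728 hit at Δt = 1.3679 (t = 2.8100), x⁻ = (0.5728) → reset → x⁺ = (0.9326), jump to mode 1
Mode 1: guard c·x = 1.3744 hit at Δt = 1.5473 (t = 4.3573), x⁻ = (-1.3744) → reset → x⁺ = (-1.7832), jump to mode 2
Mode 2: guard c·x = 0.5728 hit at Δt = 2.1534 (t = 6.5107), x⁻ = (0.5728) → reset → x⁺ = (0.9326), jump to mode 1
Mode 1: flow for 0.5505 to horizon, guard not reached → x = (-0.2165)

1 1.4421 0->2
2 2.8100 2->1
3 4.3573 1->2
4 6.5107 2->1
final: 1 -0.2165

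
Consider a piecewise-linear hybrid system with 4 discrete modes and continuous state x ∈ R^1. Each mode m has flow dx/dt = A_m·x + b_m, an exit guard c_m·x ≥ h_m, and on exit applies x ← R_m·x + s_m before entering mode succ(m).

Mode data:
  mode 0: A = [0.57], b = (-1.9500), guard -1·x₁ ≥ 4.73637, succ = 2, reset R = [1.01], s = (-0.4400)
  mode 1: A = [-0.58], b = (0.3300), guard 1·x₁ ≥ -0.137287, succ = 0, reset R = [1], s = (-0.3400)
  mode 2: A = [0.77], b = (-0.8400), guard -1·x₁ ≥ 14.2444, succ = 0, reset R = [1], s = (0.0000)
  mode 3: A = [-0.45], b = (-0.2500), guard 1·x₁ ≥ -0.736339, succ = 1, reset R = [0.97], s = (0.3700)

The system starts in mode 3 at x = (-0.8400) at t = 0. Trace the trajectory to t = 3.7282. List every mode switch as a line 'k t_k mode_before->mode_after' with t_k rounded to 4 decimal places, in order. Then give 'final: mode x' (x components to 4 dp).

1 1.0072 3->1
2 1.4503 1->0
3 2.7457 0->2
final: 2 -12.3648

Mode 3: guard c·x = -0.7363 hit at Δt = 1.0072 (t = 1.0072), x⁻ = (-0.7363) → reset → x⁺ = (-0.3442), jump to mode 1
Mode 1: guard c·x = -0.1373 hit at Δt = 0.4431 (t = 1.4503), x⁻ = (-0.1373) → reset → x⁺ = (-0.4773), jump to mode 0
Mode 0: guard c·x = 4.7364 hit at Δt = 1.2954 (t = 2.7457), x⁻ = (-4.7364) → reset → x⁺ = (-5.2237), jump to mode 2
Mode 2: flow for 0.9825 to horizon, guard not reached → x = (-12.3648)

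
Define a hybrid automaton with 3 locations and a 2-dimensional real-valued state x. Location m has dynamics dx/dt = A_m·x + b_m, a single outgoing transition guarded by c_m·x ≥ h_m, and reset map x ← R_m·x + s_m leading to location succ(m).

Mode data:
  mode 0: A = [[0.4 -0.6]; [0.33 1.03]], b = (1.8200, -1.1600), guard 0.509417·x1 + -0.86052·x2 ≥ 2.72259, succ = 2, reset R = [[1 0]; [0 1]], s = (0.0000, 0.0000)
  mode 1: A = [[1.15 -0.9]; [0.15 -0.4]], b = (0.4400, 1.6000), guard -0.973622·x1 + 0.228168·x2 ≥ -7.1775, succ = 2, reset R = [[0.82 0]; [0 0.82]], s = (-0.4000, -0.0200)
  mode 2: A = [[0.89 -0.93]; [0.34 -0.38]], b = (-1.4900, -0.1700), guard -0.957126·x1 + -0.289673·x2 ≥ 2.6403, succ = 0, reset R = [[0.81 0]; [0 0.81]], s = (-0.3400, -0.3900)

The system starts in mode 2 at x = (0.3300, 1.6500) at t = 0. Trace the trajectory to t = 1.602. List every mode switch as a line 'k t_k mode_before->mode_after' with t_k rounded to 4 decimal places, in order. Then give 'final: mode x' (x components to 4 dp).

Mode 2: guard c·x = 2.6403 hit at Δt = 0.8973 (t = 0.8973), x⁻ = (-2.9758, 0.7178) → reset → x⁺ = (-2.7504, 0.1914), jump to mode 0
Mode 0: flow for 0.7047 to horizon, guard not reached → x = (-1.8767, -1.6423)

1 0.8973 2->0
final: 0 -1.8767 -1.6423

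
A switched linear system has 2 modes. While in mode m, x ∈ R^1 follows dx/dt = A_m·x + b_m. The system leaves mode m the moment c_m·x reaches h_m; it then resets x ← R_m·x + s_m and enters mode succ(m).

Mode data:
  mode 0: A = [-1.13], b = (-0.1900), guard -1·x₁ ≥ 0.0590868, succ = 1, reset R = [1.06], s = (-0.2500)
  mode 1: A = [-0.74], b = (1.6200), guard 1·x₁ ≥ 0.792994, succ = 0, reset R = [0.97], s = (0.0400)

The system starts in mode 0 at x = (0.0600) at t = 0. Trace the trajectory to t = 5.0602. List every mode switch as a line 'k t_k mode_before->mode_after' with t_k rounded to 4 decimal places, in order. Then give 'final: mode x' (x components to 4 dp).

1 0.6532 0->1
2 1.4414 1->0
3 3.3821 0->1
4 4.1703 1->0
final: 0 0.1894

Mode 0: guard c·x = 0.0591 hit at Δt = 0.6532 (t = 0.6532), x⁻ = (-0.0591) → reset → x⁺ = (-0.3126), jump to mode 1
Mode 1: guard c·x = 0.7930 hit at Δt = 0.7882 (t = 1.4414), x⁻ = (0.7930) → reset → x⁺ = (0.8092), jump to mode 0
Mode 0: guard c·x = 0.0591 hit at Δt = 1.9407 (t = 3.3821), x⁻ = (-0.0591) → reset → x⁺ = (-0.3126), jump to mode 1
Mode 1: guard c·x = 0.7930 hit at Δt = 0.7882 (t = 4.1703), x⁻ = (0.7930) → reset → x⁺ = (0.8092), jump to mode 0
Mode 0: flow for 0.8899 to horizon, guard not reached → x = (0.1894)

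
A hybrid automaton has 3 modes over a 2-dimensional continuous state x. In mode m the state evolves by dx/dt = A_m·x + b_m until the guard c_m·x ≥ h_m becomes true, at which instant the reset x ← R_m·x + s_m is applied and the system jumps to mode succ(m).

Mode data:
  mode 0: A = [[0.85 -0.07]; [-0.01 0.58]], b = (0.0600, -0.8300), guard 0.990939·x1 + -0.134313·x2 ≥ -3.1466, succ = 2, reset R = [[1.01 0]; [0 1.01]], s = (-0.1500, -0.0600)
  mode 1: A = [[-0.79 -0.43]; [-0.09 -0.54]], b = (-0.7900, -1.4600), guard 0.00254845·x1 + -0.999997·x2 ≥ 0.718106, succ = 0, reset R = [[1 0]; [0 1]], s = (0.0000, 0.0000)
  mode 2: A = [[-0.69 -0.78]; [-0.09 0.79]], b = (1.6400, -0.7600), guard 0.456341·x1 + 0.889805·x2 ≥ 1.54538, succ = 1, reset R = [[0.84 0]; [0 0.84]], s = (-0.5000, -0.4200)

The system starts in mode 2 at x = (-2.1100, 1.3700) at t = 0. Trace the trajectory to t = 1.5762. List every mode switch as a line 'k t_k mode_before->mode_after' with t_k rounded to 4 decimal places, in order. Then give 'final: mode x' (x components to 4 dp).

Mode 2: guard c·x = 1.5454 hit at Δt = 1.0869 (t = 1.0869), x⁻ = (-0.7926, 2.1433) → reset → x⁺ = (-1.1658, 1.3803), jump to mode 1
Mode 1: flow for 0.4893 to horizon, guard not reached → x = (-1.2664, 0.4799)

1 1.0869 2->1
final: 1 -1.2664 0.4799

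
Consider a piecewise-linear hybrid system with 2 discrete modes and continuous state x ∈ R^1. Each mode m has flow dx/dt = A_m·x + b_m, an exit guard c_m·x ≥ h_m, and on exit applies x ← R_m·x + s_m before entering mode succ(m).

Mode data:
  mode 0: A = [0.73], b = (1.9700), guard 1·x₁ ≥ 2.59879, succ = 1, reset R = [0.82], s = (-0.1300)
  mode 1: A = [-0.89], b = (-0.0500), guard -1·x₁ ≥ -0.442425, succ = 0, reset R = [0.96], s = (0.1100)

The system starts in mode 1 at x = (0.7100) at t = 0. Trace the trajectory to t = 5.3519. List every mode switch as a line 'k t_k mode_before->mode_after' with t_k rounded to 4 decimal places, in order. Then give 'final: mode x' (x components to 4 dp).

Mode 1: guard c·x = -0.4424 hit at Δt = 0.4827 (t = 0.4827), x⁻ = (0.4424) → reset → x⁺ = (0.5347), jump to mode 0
Mode 0: guard c·x = 2.5988 hit at Δt = 0.6763 (t = 1.1590), x⁻ = (2.5988) → reset → x⁺ = (2.0010), jump to mode 1
Mode 1: guard c·x = -0.4424 hit at Δt = 1.5925 (t = 2.7515), x⁻ = (0.4424) → reset → x⁺ = (0.5347), jump to mode 0
Mode 0: guard c·x = 2.5988 hit at Δt = 0.6763 (t = 3.4278), x⁻ = (2.5988) → reset → x⁺ = (2.0010), jump to mode 1
Mode 1: guard c·x = -0.4424 hit at Δt = 1.5925 (t = 5.0202), x⁻ = (0.4424) → reset → x⁺ = (0.5347), jump to mode 0
Mode 0: flow for 0.3317 to horizon, guard not reached → x = (1.4206)

1 0.4827 1->0
2 1.1590 0->1
3 2.7515 1->0
4 3.4278 0->1
5 5.0202 1->0
final: 0 1.4206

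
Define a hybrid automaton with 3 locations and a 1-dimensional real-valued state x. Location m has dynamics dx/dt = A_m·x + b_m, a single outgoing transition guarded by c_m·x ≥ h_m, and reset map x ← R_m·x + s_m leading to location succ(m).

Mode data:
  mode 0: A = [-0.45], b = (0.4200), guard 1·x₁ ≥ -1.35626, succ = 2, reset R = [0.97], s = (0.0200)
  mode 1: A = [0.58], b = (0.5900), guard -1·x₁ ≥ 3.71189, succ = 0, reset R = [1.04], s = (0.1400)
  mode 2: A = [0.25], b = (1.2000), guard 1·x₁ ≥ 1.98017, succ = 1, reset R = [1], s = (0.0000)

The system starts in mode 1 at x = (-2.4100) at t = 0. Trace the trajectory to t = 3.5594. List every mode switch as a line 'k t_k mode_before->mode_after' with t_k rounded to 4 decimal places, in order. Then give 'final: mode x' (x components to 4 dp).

Mode 1: guard c·x = 3.7119 hit at Δt = 1.1379 (t = 1.1379), x⁻ = (-3.7119) → reset → x⁺ = (-3.7204), jump to mode 0
Mode 0: guard c·x = -1.3563 hit at Δt = 1.5762 (t = 2.7141), x⁻ = (-1.3563) → reset → x⁺ = (-1.2956), jump to mode 2
Mode 2: flow for 0.8453 to horizon, guard not reached → x = (-0.4709)

1 1.1379 1->0
2 2.7141 0->2
final: 2 -0.4709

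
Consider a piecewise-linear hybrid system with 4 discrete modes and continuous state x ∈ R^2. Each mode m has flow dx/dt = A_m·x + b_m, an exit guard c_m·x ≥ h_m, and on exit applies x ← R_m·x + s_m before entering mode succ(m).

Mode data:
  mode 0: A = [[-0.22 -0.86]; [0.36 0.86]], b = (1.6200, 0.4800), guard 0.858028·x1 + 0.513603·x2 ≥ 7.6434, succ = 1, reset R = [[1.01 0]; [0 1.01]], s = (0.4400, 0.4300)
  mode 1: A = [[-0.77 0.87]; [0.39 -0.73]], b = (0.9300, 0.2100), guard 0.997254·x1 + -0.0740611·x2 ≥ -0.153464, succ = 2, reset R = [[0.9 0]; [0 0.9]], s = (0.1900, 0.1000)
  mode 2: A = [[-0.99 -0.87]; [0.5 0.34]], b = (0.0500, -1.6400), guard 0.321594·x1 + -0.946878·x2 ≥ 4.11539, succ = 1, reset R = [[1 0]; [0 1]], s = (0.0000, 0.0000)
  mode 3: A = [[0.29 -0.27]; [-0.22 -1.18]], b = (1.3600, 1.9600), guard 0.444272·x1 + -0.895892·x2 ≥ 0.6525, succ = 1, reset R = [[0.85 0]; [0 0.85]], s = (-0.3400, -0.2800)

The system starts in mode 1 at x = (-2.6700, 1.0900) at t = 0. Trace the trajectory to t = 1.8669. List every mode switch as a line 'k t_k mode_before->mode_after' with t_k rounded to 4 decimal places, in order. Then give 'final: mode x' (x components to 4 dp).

1 1.0842 1->2
final: 2 0.2018 -0.8913

Mode 1: guard c·x = -0.1535 hit at Δt = 1.0842 (t = 1.0842), x⁻ = (-0.1275, 0.3556) → reset → x⁺ = (0.0753, 0.4201), jump to mode 2
Mode 2: flow for 0.7827 to horizon, guard not reached → x = (0.2018, -0.8913)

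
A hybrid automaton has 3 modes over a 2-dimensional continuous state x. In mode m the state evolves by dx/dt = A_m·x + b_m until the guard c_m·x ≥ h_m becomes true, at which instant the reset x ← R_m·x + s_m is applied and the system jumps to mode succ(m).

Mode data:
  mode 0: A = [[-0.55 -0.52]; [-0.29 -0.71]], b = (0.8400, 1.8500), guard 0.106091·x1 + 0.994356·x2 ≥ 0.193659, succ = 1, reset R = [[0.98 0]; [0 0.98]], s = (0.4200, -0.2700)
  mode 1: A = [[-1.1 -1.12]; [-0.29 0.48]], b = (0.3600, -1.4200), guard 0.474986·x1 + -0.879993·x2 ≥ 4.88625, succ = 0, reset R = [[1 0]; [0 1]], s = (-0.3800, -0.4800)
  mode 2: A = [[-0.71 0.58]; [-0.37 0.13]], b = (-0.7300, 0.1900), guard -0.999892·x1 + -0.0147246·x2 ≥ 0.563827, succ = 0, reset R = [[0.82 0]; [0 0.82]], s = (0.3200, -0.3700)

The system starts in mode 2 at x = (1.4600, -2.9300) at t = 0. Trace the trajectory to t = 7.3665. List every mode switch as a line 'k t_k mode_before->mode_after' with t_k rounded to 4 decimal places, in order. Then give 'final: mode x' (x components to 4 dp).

1 0.7038 2->0
2 1.9326 0->1
3 3.3355 1->0
4 5.2788 0->1
5 6.4500 1->0
final: 0 3.1449 -1.6813

Mode 2: guard c·x = 0.5638 hit at Δt = 0.7038 (t = 0.7038), x⁻ = (-0.5170, -3.1833) → reset → x⁺ = (-0.1039, -2.9803), jump to mode 0
Mode 0: guard c·x = 0.1937 hit at Δt = 1.2288 (t = 1.9326), x⁻ = (1.1790, 0.0690) → reset → x⁺ = (1.5754, -0.2024), jump to mode 1
Mode 1: guard c·x = 4.8863 hit at Δt = 1.4029 (t = 3.3355), x⁻ = (2.5411, -4.1810) → reset → x⁺ = (2.1611, -4.6610), jump to mode 0
Mode 0: guard c·x = 0.1937 hit at Δt = 1.9433 (t = 5.2788), x⁻ = (2.6646, -0.0895) → reset → x⁺ = (3.0313, -0.3577), jump to mode 1
Mode 1: guard c·x = 4.8863 hit at Δt = 1.1713 (t = 6.4500), x⁻ = (2.8453, -4.0168) → reset → x⁺ = (2.4653, -4.4968), jump to mode 0
Mode 0: flow for 0.9165 to horizon, guard not reached → x = (3.1449, -1.6813)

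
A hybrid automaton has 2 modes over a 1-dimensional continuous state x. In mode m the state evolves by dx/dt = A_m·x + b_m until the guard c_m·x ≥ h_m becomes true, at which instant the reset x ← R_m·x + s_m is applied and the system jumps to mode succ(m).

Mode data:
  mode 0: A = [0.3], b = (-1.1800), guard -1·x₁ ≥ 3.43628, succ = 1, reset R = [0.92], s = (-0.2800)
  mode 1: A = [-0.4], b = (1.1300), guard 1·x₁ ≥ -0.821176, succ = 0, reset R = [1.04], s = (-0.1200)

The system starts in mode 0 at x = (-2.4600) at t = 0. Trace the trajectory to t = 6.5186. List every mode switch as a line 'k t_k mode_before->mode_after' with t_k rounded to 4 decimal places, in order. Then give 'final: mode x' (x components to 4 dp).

1 0.4737 0->1
2 1.8275 1->0
3 3.1829 0->1
4 4.5367 1->0
5 5.8922 0->1
final: 1 -2.0525

Mode 0: guard c·x = 3.4363 hit at Δt = 0.4737 (t = 0.4737), x⁻ = (-3.4363) → reset → x⁺ = (-3.4414), jump to mode 1
Mode 1: guard c·x = -0.8212 hit at Δt = 1.3538 (t = 1.8275), x⁻ = (-0.8212) → reset → x⁺ = (-0.9740), jump to mode 0
Mode 0: guard c·x = 3.4363 hit at Δt = 1.3554 (t = 3.1829), x⁻ = (-3.4363) → reset → x⁺ = (-3.4414), jump to mode 1
Mode 1: guard c·x = -0.8212 hit at Δt = 1.3538 (t = 4.5367), x⁻ = (-0.8212) → reset → x⁺ = (-0.9740), jump to mode 0
Mode 0: guard c·x = 3.4363 hit at Δt = 1.3554 (t = 5.8922), x⁻ = (-3.4363) → reset → x⁺ = (-3.4414), jump to mode 1
Mode 1: flow for 0.6264 to horizon, guard not reached → x = (-2.0525)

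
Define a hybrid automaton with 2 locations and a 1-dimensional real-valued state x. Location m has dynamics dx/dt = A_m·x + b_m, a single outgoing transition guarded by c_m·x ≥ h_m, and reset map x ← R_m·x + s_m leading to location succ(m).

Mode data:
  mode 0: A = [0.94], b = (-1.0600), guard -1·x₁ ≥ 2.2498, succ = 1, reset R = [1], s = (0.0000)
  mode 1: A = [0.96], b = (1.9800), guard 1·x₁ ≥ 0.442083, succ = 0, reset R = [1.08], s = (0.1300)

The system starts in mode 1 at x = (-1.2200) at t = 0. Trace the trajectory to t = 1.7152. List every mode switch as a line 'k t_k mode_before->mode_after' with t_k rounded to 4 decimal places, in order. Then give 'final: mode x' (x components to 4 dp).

1 1.1349 1->0
final: 0 0.2301

Mode 1: guard c·x = 0.4421 hit at Δt = 1.1349 (t = 1.1349), x⁻ = (0.4421) → reset → x⁺ = (0.6074), jump to mode 0
Mode 0: flow for 0.5803 to horizon, guard not reached → x = (0.2301)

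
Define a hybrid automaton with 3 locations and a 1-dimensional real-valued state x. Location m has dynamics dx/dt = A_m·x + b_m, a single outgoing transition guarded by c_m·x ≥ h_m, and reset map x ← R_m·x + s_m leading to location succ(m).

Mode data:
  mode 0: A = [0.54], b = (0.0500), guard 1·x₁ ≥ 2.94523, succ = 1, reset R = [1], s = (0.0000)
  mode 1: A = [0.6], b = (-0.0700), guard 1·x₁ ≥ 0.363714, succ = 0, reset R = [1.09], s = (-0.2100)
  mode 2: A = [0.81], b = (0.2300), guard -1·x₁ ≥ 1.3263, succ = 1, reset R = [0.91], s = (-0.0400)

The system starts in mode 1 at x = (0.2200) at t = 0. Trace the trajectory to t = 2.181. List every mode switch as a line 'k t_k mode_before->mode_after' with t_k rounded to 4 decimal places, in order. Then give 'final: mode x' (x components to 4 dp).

Mode 1: guard c·x = 0.3637 hit at Δt = 1.4527 (t = 1.4527), x⁻ = (0.3637) → reset → x⁺ = (0.1864), jump to mode 0
Mode 0: flow for 0.7283 to horizon, guard not reached → x = (0.3209)

1 1.4527 1->0
final: 0 0.3209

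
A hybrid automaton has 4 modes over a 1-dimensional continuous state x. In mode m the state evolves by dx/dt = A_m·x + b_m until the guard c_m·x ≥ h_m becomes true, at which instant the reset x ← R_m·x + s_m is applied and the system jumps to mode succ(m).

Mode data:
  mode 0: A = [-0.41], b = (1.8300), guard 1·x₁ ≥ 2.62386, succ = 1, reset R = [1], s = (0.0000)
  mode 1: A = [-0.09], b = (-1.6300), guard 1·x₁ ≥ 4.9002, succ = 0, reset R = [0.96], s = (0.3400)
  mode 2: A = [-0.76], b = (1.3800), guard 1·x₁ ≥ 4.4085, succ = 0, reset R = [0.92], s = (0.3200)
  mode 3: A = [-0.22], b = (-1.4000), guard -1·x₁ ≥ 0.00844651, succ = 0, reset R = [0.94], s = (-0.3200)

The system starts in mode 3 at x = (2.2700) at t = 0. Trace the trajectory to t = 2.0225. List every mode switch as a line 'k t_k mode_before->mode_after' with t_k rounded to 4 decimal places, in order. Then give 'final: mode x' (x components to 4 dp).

1 1.3927 3->0
final: 0 0.7624

Mode 3: guard c·x = 0.0084 hit at Δt = 1.3927 (t = 1.3927), x⁻ = (-0.0084) → reset → x⁺ = (-0.3279), jump to mode 0
Mode 0: flow for 0.6298 to horizon, guard not reached → x = (0.7624)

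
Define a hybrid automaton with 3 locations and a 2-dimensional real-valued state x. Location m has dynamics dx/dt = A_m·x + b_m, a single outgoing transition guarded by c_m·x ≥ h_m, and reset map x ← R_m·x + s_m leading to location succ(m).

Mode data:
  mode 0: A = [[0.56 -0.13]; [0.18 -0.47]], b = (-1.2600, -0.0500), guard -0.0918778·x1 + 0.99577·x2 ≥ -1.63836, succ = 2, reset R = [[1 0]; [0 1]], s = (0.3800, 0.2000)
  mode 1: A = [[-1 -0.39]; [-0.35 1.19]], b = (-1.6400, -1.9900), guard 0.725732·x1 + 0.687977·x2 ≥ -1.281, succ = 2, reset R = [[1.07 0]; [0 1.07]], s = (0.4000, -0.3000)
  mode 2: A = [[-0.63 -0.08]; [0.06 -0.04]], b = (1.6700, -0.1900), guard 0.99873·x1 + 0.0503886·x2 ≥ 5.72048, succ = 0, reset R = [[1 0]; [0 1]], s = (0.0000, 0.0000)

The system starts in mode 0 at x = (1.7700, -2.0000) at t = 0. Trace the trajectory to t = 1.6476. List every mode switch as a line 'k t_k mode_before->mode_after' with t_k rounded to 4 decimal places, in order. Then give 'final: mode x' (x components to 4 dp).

1 0.4771 0->2
final: 2 2.4854 -1.2828

Mode 0: guard c·x = -1.6384 hit at Δt = 0.4771 (t = 0.4771), x⁻ = (1.7470, -1.4841) → reset → x⁺ = (2.1270, -1.2841), jump to mode 2
Mode 2: flow for 1.1705 to horizon, guard not reached → x = (2.4854, -1.2828)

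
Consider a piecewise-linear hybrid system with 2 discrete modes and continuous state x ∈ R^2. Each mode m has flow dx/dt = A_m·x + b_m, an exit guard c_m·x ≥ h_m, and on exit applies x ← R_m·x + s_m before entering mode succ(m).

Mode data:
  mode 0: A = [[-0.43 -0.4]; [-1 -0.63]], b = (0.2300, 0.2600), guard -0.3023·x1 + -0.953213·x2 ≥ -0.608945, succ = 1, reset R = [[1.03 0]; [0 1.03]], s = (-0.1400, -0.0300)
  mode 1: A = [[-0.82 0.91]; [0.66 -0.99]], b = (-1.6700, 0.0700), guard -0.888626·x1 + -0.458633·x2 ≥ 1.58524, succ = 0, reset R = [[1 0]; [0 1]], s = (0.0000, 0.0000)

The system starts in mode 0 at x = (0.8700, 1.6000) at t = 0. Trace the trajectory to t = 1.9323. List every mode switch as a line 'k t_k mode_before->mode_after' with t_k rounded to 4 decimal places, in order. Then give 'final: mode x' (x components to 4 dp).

1 1.1986 0->1
final: 1 -0.5989 0.1940

Mode 0: guard c·x = -0.6089 hit at Δt = 1.1986 (t = 1.1986), x⁻ = (0.3980, 0.5126) → reset → x⁺ = (0.2699, 0.4980), jump to mode 1
Mode 1: flow for 0.7337 to horizon, guard not reached → x = (-0.5989, 0.1940)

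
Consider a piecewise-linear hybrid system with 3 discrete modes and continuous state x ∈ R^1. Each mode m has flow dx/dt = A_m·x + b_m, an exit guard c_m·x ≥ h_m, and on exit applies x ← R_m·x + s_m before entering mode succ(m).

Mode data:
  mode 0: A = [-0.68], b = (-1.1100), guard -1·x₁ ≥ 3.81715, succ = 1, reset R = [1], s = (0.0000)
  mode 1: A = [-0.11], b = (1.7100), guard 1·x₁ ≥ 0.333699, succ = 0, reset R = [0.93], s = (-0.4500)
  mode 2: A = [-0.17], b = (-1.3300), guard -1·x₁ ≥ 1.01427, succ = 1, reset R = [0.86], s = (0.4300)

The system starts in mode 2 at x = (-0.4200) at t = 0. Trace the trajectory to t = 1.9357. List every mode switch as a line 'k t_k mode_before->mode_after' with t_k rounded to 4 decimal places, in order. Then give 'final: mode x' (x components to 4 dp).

Mode 2: guard c·x = 1.0143 hit at Δt = 0.4922 (t = 0.4922), x⁻ = (-1.0143) → reset → x⁺ = (-0.4423), jump to mode 1
Mode 1: guard c·x = 0.3337 hit at Δt = 0.4523 (t = 0.9445), x⁻ = (0.3337) → reset → x⁺ = (-0.1397), jump to mode 0
Mode 0: flow for 0.9912 to horizon, guard not reached → x = (-0.8716)

1 0.4922 2->1
2 0.9445 1->0
final: 0 -0.8716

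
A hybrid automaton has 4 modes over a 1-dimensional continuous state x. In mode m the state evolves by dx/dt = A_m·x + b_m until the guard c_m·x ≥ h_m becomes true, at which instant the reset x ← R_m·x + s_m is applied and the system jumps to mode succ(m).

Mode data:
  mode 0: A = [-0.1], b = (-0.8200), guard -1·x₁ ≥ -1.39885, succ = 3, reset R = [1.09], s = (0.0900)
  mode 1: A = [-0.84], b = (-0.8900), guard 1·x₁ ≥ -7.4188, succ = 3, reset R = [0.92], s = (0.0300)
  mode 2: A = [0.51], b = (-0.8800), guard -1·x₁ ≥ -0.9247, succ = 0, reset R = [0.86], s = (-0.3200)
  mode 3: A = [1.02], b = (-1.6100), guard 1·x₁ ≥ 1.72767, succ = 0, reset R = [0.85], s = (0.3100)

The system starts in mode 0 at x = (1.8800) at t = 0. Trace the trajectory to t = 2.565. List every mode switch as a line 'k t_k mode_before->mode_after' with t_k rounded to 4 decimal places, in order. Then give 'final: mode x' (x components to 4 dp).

1 0.4891 0->3
2 1.8747 3->0
3 2.2626 0->3
final: 3 1.6279

Mode 0: guard c·x = -1.3988 hit at Δt = 0.4891 (t = 0.4891), x⁻ = (1.3989) → reset → x⁺ = (1.6147), jump to mode 3
Mode 3: guard c·x = 1.7277 hit at Δt = 1.3856 (t = 1.8747), x⁻ = (1.7277) → reset → x⁺ = (1.7785), jump to mode 0
Mode 0: guard c·x = -1.3988 hit at Δt = 0.3879 (t = 2.2626), x⁻ = (1.3989) → reset → x⁺ = (1.6147), jump to mode 3
Mode 3: flow for 0.3024 to horizon, guard not reached → x = (1.6279)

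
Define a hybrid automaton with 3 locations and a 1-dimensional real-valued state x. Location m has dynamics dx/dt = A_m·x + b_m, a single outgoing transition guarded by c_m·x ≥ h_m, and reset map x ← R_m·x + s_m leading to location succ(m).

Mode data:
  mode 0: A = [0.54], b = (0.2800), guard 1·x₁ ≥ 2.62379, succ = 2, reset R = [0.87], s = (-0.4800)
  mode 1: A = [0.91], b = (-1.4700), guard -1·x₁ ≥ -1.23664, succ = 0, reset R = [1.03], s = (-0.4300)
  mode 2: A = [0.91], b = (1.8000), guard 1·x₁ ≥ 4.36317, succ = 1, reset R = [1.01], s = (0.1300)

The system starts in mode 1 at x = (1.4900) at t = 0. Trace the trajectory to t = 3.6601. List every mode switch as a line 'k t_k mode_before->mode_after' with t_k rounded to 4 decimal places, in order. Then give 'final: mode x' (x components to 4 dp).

1 1.2148 1->0
2 2.7626 0->2
3 3.3309 2->1
final: 1 5.5572

Mode 1: guard c·x = -1.2366 hit at Δt = 1.2148 (t = 1.2148), x⁻ = (1.2366) → reset → x⁺ = (0.8437), jump to mode 0
Mode 0: guard c·x = 2.6238 hit at Δt = 1.5478 (t = 2.7626), x⁻ = (2.6238) → reset → x⁺ = (1.8027), jump to mode 2
Mode 2: guard c·x = 4.3632 hit at Δt = 0.5683 (t = 3.3309), x⁻ = (4.3632) → reset → x⁺ = (4.5368), jump to mode 1
Mode 1: flow for 0.3292 to horizon, guard not reached → x = (5.5572)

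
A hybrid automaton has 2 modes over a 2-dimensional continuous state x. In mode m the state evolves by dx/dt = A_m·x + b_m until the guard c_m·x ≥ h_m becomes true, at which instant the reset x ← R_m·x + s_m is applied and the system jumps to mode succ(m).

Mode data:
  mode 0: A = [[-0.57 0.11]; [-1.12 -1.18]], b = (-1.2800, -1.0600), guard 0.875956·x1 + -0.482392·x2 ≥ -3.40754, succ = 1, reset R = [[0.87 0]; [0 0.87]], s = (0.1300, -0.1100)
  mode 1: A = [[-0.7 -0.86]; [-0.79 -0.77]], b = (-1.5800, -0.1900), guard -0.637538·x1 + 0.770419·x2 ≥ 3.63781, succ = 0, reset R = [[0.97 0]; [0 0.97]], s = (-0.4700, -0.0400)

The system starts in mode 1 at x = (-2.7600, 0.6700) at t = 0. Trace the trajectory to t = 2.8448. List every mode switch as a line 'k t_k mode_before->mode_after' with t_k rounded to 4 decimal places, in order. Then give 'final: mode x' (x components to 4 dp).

1 1.0538 1->0
2 2.3034 0->1
final: 1 -2.9708 1.9215

Mode 1: guard c·x = 3.6378 hit at Δt = 1.0538 (t = 1.0538), x⁻ = (-3.3968, 1.9110) → reset → x⁺ = (-3.7648, 1.8136), jump to mode 0
Mode 0: guard c·x = -3.4075 hit at Δt = 1.2496 (t = 2.3034), x⁻ = (-2.7901, 1.9973) → reset → x⁺ = (-2.2974, 1.6277), jump to mode 1
Mode 1: flow for 0.5414 to horizon, guard not reached → x = (-2.9708, 1.9215)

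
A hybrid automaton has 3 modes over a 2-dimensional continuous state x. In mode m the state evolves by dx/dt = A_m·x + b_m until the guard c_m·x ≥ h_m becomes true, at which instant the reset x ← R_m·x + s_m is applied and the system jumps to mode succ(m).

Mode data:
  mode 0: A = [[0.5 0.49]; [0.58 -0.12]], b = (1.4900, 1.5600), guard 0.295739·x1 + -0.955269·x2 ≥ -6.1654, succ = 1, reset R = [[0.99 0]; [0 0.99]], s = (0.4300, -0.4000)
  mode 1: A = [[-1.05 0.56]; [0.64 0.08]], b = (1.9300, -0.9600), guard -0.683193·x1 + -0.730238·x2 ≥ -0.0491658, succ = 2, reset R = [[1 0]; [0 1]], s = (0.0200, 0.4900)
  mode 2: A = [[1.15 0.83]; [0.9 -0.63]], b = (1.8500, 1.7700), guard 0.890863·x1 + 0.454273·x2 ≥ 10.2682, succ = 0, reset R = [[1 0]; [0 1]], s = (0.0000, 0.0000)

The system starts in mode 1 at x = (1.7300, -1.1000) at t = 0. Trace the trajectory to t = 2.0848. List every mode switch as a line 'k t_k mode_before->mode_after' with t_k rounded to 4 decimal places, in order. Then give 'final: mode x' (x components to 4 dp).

1 1.2787 1->2
final: 2 6.6028 2.7507

Mode 1: guard c·x = -0.0492 hit at Δt = 1.2787 (t = 1.2787), x⁻ = (1.3606, -1.2056) → reset → x⁺ = (1.3806, -0.7156), jump to mode 2
Mode 2: flow for 0.8061 to horizon, guard not reached → x = (6.6028, 2.7507)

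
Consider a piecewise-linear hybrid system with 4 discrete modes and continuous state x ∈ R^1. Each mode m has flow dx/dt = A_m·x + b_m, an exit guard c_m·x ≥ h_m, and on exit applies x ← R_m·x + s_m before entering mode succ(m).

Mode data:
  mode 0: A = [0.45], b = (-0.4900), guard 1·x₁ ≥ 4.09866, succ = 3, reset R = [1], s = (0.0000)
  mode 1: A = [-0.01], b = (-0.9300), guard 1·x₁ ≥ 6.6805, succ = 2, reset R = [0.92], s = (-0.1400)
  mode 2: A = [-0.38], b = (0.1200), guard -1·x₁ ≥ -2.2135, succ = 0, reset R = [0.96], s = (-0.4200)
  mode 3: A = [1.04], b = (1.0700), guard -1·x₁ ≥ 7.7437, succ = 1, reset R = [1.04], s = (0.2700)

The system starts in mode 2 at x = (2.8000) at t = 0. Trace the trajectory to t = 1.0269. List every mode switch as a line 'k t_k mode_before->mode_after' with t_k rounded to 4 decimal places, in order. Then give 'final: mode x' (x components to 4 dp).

Mode 2: guard c·x = -2.2135 hit at Δt = 0.7087 (t = 0.7087), x⁻ = (2.2135) → reset → x⁺ = (1.7050), jump to mode 0
Mode 0: flow for 0.3182 to horizon, guard not reached → x = (1.7998)

1 0.7087 2->0
final: 0 1.7998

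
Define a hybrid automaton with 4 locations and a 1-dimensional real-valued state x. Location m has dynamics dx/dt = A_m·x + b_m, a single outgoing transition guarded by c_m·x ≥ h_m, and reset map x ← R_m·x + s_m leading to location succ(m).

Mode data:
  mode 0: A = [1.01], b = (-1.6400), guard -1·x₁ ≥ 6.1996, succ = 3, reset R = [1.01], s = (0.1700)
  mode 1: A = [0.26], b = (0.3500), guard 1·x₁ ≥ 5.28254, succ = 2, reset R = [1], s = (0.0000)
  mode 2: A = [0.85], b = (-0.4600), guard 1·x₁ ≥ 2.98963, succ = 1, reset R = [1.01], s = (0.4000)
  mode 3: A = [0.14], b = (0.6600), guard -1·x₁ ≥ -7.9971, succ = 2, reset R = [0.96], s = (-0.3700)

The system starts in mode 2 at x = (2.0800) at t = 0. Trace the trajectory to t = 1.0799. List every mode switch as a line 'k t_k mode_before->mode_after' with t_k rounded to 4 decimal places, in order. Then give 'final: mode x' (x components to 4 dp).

Mode 2: guard c·x = 2.9896 hit at Δt = 0.5464 (t = 0.5464), x⁻ = (2.9896) → reset → x⁺ = (3.4195), jump to mode 1
Mode 1: flow for 0.5335 to horizon, guard not reached → x = (4.1286)

1 0.5464 2->1
final: 1 4.1286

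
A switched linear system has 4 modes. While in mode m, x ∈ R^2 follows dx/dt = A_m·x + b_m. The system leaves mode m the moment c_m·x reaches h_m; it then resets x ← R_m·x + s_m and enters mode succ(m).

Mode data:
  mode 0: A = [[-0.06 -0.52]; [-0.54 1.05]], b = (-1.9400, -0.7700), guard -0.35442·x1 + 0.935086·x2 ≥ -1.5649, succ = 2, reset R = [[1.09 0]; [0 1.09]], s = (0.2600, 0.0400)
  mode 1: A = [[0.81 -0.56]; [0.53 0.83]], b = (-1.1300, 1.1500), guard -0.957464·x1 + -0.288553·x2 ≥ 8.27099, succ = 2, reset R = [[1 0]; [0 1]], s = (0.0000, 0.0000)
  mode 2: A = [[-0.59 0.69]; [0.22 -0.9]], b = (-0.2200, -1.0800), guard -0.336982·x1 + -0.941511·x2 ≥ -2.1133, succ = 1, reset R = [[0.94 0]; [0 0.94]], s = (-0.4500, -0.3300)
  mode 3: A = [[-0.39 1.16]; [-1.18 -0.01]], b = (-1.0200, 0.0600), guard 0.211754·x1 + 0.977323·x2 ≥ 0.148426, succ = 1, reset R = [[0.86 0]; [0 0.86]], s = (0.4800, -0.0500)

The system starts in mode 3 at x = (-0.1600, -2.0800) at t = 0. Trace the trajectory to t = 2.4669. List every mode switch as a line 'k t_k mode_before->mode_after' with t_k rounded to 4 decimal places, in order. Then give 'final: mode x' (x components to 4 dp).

Mode 3: guard c·x = 0.1484 hit at Δt = 1.3431 (t = 1.3431), x⁻ = (-2.2181, 0.6325) → reset → x⁺ = (-1.4276, 0.4939), jump to mode 1
Mode 1: flow for 1.1238 to horizon, guard not reached → x = (-6.2887, 0.3077)

1 1.3431 3->1
final: 1 -6.2887 0.3077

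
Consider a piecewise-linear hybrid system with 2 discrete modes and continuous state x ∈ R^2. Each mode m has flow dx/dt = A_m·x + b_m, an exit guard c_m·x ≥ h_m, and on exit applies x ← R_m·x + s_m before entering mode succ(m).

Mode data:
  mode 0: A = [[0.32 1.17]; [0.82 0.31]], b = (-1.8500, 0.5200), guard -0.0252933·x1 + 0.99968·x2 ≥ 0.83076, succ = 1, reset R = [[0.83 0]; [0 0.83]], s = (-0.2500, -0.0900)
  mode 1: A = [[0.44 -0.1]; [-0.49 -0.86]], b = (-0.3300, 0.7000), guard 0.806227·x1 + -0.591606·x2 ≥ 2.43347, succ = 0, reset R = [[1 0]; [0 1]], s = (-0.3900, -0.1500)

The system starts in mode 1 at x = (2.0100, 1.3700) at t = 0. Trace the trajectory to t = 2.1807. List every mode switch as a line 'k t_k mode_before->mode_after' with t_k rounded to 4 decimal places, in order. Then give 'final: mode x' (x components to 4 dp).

1 1.4317 1->0
2 1.8474 0->1
final: 1 1.7980 0.4432

Mode 1: guard c·x = 2.4335 hit at Δt = 1.4317 (t = 1.4317), x⁻ = (2.9860, -0.0441) → reset → x⁺ = (2.5960, -0.1941), jump to mode 0
Mode 0: guard c·x = 0.8308 hit at Δt = 0.4157 (t = 1.8474), x⁻ = (2.3156, 0.8896) → reset → x⁺ = (1.6719, 0.6484), jump to mode 1
Mode 1: flow for 0.3333 to horizon, guard not reached → x = (1.7980, 0.4432)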